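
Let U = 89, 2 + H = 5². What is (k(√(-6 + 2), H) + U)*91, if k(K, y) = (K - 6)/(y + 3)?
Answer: 8078 + 7*I ≈ 8078.0 + 7.0*I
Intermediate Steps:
H = 23 (H = -2 + 5² = -2 + 25 = 23)
k(K, y) = (-6 + K)/(3 + y)
(k(√(-6 + 2), H) + U)*91 = ((-6 + √(-6 + 2))/(3 + 23) + 89)*91 = ((-6 + √(-4))/26 + 89)*91 = ((-6 + 2*I)/26 + 89)*91 = ((-3/13 + I/13) + 89)*91 = (1154/13 + I/13)*91 = 8078 + 7*I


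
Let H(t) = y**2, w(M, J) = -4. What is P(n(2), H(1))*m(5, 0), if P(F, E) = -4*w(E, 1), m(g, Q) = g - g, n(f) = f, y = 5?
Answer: 0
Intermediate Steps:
H(t) = 25 (H(t) = 5**2 = 25)
m(g, Q) = 0
P(F, E) = 16 (P(F, E) = -4*(-4) = 16)
P(n(2), H(1))*m(5, 0) = 16*0 = 0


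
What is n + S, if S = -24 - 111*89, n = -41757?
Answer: -51660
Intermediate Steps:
S = -9903 (S = -24 - 9879 = -9903)
n + S = -41757 - 9903 = -51660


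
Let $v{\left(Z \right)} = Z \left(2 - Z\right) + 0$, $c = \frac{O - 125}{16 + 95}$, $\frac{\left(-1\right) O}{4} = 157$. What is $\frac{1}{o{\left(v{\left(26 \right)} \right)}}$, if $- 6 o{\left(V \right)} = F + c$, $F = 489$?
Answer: $- \frac{111}{8921} \approx -0.012443$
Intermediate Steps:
$O = -628$ ($O = \left(-4\right) 157 = -628$)
$c = - \frac{251}{37}$ ($c = \frac{-628 - 125}{16 + 95} = - \frac{753}{111} = \left(-753\right) \frac{1}{111} = - \frac{251}{37} \approx -6.7838$)
$v{\left(Z \right)} = Z \left(2 - Z\right)$
$o{\left(V \right)} = - \frac{8921}{111}$ ($o{\left(V \right)} = - \frac{489 - \frac{251}{37}}{6} = \left(- \frac{1}{6}\right) \frac{17842}{37} = - \frac{8921}{111}$)
$\frac{1}{o{\left(v{\left(26 \right)} \right)}} = \frac{1}{- \frac{8921}{111}} = - \frac{111}{8921}$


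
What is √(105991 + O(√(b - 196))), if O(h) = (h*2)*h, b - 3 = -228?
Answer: 11*√869 ≈ 324.27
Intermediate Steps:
b = -225 (b = 3 - 228 = -225)
O(h) = 2*h² (O(h) = (2*h)*h = 2*h²)
√(105991 + O(√(b - 196))) = √(105991 + 2*(√(-225 - 196))²) = √(105991 + 2*(√(-421))²) = √(105991 + 2*(I*√421)²) = √(105991 + 2*(-421)) = √(105991 - 842) = √105149 = 11*√869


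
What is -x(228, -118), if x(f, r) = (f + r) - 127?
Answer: 17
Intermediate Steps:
x(f, r) = -127 + f + r
-x(228, -118) = -(-127 + 228 - 118) = -1*(-17) = 17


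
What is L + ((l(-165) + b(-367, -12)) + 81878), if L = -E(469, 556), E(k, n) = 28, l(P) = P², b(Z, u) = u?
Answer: 109063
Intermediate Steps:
L = -28 (L = -1*28 = -28)
L + ((l(-165) + b(-367, -12)) + 81878) = -28 + (((-165)² - 12) + 81878) = -28 + ((27225 - 12) + 81878) = -28 + (27213 + 81878) = -28 + 109091 = 109063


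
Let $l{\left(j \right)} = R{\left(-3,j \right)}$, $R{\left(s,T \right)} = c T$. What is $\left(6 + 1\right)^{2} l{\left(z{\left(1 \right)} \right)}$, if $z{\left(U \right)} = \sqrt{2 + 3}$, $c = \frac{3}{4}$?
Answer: $\frac{147 \sqrt{5}}{4} \approx 82.176$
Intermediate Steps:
$c = \frac{3}{4}$ ($c = 3 \cdot \frac{1}{4} = \frac{3}{4} \approx 0.75$)
$R{\left(s,T \right)} = \frac{3 T}{4}$
$z{\left(U \right)} = \sqrt{5}$
$l{\left(j \right)} = \frac{3 j}{4}$
$\left(6 + 1\right)^{2} l{\left(z{\left(1 \right)} \right)} = \left(6 + 1\right)^{2} \frac{3 \sqrt{5}}{4} = 7^{2} \frac{3 \sqrt{5}}{4} = 49 \frac{3 \sqrt{5}}{4} = \frac{147 \sqrt{5}}{4}$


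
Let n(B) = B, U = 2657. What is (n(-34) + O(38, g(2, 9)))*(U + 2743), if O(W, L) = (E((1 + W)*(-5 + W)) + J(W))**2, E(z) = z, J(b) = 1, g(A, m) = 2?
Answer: 8958114000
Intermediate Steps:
O(W, L) = (1 + (1 + W)*(-5 + W))**2 (O(W, L) = ((1 + W)*(-5 + W) + 1)**2 = (1 + (1 + W)*(-5 + W))**2)
(n(-34) + O(38, g(2, 9)))*(U + 2743) = (-34 + (4 - 1*38**2 + 4*38)**2)*(2657 + 2743) = (-34 + (4 - 1*1444 + 152)**2)*5400 = (-34 + (4 - 1444 + 152)**2)*5400 = (-34 + (-1288)**2)*5400 = (-34 + 1658944)*5400 = 1658910*5400 = 8958114000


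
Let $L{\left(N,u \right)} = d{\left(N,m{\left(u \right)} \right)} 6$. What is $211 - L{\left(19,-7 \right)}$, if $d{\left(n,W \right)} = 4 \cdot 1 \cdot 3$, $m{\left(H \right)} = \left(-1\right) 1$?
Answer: $139$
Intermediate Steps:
$m{\left(H \right)} = -1$
$d{\left(n,W \right)} = 12$ ($d{\left(n,W \right)} = 4 \cdot 3 = 12$)
$L{\left(N,u \right)} = 72$ ($L{\left(N,u \right)} = 12 \cdot 6 = 72$)
$211 - L{\left(19,-7 \right)} = 211 - 72 = 139$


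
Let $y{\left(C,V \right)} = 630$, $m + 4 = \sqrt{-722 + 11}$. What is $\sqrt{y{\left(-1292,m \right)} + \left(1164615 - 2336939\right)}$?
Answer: $i \sqrt{1171694} \approx 1082.4 i$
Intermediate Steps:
$m = -4 + 3 i \sqrt{79}$ ($m = -4 + \sqrt{-722 + 11} = -4 + \sqrt{-711} = -4 + 3 i \sqrt{79} \approx -4.0 + 26.665 i$)
$\sqrt{y{\left(-1292,m \right)} + \left(1164615 - 2336939\right)} = \sqrt{630 + \left(1164615 - 2336939\right)} = \sqrt{630 - 1172324} = \sqrt{-1171694} = i \sqrt{1171694}$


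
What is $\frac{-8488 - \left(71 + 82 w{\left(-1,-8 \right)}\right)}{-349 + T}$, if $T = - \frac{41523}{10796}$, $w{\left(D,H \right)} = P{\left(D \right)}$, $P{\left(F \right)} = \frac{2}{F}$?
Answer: $\frac{90632420}{3809327} \approx 23.792$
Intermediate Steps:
$w{\left(D,H \right)} = \frac{2}{D}$
$T = - \frac{41523}{10796}$ ($T = \left(-41523\right) \frac{1}{10796} = - \frac{41523}{10796} \approx -3.8461$)
$\frac{-8488 - \left(71 + 82 w{\left(-1,-8 \right)}\right)}{-349 + T} = \frac{-8488 - \left(71 + 82 \frac{2}{-1}\right)}{-349 - \frac{41523}{10796}} = \frac{-8488 - \left(71 + 82 \cdot 2 \left(-1\right)\right)}{- \frac{3809327}{10796}} = \left(-8488 - -93\right) \left(- \frac{10796}{3809327}\right) = \left(-8488 + \left(164 - 71\right)\right) \left(- \frac{10796}{3809327}\right) = \left(-8488 + 93\right) \left(- \frac{10796}{3809327}\right) = \left(-8395\right) \left(- \frac{10796}{3809327}\right) = \frac{90632420}{3809327}$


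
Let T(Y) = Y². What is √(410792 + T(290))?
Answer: 6*√13747 ≈ 703.49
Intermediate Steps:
√(410792 + T(290)) = √(410792 + 290²) = √(410792 + 84100) = √494892 = 6*√13747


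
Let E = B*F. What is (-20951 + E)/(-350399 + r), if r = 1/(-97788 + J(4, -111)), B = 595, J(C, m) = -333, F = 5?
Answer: 220477887/4297687535 ≈ 0.051302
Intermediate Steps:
E = 2975 (E = 595*5 = 2975)
r = -1/98121 (r = 1/(-97788 - 333) = 1/(-98121) = -1/98121 ≈ -1.0191e-5)
(-20951 + E)/(-350399 + r) = (-20951 + 2975)/(-350399 - 1/98121) = -17976/(-34381500280/98121) = -17976*(-98121/34381500280) = 220477887/4297687535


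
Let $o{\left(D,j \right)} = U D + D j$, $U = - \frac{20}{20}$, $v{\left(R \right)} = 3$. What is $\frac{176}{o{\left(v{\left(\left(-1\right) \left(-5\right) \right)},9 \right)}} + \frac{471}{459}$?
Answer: $\frac{1279}{153} \approx 8.3595$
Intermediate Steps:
$U = -1$ ($U = \left(-20\right) \frac{1}{20} = -1$)
$o{\left(D,j \right)} = - D + D j$
$\frac{176}{o{\left(v{\left(\left(-1\right) \left(-5\right) \right)},9 \right)}} + \frac{471}{459} = \frac{176}{3 \left(-1 + 9\right)} + \frac{471}{459} = \frac{176}{3 \cdot 8} + 471 \cdot \frac{1}{459} = \frac{176}{24} + \frac{157}{153} = 176 \cdot \frac{1}{24} + \frac{157}{153} = \frac{22}{3} + \frac{157}{153} = \frac{1279}{153}$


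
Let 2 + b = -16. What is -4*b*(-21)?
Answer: -1512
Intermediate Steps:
b = -18 (b = -2 - 16 = -18)
-4*b*(-21) = -4*(-18)*(-21) = 72*(-21) = -1512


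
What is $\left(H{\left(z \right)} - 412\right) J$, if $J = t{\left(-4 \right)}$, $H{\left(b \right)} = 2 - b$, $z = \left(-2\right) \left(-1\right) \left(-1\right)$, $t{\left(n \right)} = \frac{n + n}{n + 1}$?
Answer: $-1088$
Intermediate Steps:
$t{\left(n \right)} = \frac{2 n}{1 + n}$
$z = -2$ ($z = 2 \left(-1\right) = -2$)
$J = \frac{8}{3}$ ($J = 2 \left(-4\right) \frac{1}{1 - 4} = 2 \left(-4\right) \frac{1}{-3} = 2 \left(-4\right) \left(- \frac{1}{3}\right) = \frac{8}{3} \approx 2.6667$)
$\left(H{\left(z \right)} - 412\right) J = \left(\left(2 - -2\right) - 412\right) \frac{8}{3} = \left(\left(2 + 2\right) - 412\right) \frac{8}{3} = \left(4 - 412\right) \frac{8}{3} = \left(-408\right) \frac{8}{3} = -1088$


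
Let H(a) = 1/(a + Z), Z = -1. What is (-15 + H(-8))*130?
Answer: -17680/9 ≈ -1964.4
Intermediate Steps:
H(a) = 1/(-1 + a) (H(a) = 1/(a - 1) = 1/(-1 + a))
(-15 + H(-8))*130 = (-15 + 1/(-1 - 8))*130 = (-15 + 1/(-9))*130 = (-15 - ⅑)*130 = -136/9*130 = -17680/9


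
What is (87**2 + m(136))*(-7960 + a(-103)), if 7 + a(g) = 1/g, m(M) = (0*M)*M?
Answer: -6211136538/103 ≈ -6.0302e+7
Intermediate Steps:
m(M) = 0 (m(M) = 0*M = 0)
a(g) = -7 + 1/g
(87**2 + m(136))*(-7960 + a(-103)) = (87**2 + 0)*(-7960 + (-7 + 1/(-103))) = (7569 + 0)*(-7960 + (-7 - 1/103)) = 7569*(-7960 - 722/103) = 7569*(-820602/103) = -6211136538/103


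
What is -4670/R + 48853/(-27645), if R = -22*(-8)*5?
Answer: -17209279/2432760 ≈ -7.0740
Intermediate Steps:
R = 880 (R = 176*5 = 880)
-4670/R + 48853/(-27645) = -4670/880 + 48853/(-27645) = -4670*1/880 + 48853*(-1/27645) = -467/88 - 48853/27645 = -17209279/2432760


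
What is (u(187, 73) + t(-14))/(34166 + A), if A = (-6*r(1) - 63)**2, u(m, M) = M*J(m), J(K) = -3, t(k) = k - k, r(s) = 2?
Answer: -219/39791 ≈ -0.0055038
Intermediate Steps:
t(k) = 0
u(m, M) = -3*M (u(m, M) = M*(-3) = -3*M)
A = 5625 (A = (-6*2 - 63)**2 = (-12 - 63)**2 = (-75)**2 = 5625)
(u(187, 73) + t(-14))/(34166 + A) = (-3*73 + 0)/(34166 + 5625) = (-219 + 0)/39791 = -219*1/39791 = -219/39791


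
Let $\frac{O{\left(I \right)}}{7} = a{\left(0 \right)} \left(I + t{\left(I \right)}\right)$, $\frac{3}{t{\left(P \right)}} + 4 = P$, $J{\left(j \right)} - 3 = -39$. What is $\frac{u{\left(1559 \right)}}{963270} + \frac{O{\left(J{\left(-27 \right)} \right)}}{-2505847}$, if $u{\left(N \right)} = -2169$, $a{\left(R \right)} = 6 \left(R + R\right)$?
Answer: $- \frac{241}{107030} \approx -0.0022517$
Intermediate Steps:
$J{\left(j \right)} = -36$ ($J{\left(j \right)} = 3 - 39 = -36$)
$t{\left(P \right)} = \frac{3}{-4 + P}$
$a{\left(R \right)} = 12 R$ ($a{\left(R \right)} = 6 \cdot 2 R = 12 R$)
$O{\left(I \right)} = 0$ ($O{\left(I \right)} = 7 \cdot 12 \cdot 0 \left(I + \frac{3}{-4 + I}\right) = 7 \cdot 0 \left(I + \frac{3}{-4 + I}\right) = 7 \cdot 0 = 0$)
$\frac{u{\left(1559 \right)}}{963270} + \frac{O{\left(J{\left(-27 \right)} \right)}}{-2505847} = - \frac{2169}{963270} + \frac{0}{-2505847} = \left(-2169\right) \frac{1}{963270} + 0 \left(- \frac{1}{2505847}\right) = - \frac{241}{107030} + 0 = - \frac{241}{107030}$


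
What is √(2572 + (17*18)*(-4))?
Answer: 2*√337 ≈ 36.715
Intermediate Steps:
√(2572 + (17*18)*(-4)) = √(2572 + 306*(-4)) = √(2572 - 1224) = √1348 = 2*√337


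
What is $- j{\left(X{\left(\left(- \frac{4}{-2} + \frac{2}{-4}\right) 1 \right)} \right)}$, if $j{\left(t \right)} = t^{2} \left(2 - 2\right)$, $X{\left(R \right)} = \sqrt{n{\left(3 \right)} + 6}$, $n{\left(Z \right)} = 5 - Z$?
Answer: $0$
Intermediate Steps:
$X{\left(R \right)} = 2 \sqrt{2}$ ($X{\left(R \right)} = \sqrt{\left(5 - 3\right) + 6} = \sqrt{2 + 6} = \sqrt{8} = 2 \sqrt{2}$)
$j{\left(t \right)} = 0$ ($j{\left(t \right)} = t^{2} \cdot 0 = 0$)
$- j{\left(X{\left(\left(- \frac{4}{-2} + \frac{2}{-4}\right) 1 \right)} \right)} = \left(-1\right) 0 = 0$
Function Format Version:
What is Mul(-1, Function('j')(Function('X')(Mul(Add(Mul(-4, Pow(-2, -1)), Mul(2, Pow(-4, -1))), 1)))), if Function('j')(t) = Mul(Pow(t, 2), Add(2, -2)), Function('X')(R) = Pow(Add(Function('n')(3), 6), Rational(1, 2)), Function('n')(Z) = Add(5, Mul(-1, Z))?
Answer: 0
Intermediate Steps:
Function('X')(R) = Mul(2, Pow(2, Rational(1, 2))) (Function('X')(R) = Pow(Add(Add(5, Mul(-1, 3)), 6), Rational(1, 2)) = Pow(Add(Add(5, -3), 6), Rational(1, 2)) = Pow(Add(2, 6), Rational(1, 2)) = Pow(8, Rational(1, 2)) = Mul(2, Pow(2, Rational(1, 2))))
Function('j')(t) = 0 (Function('j')(t) = Mul(Pow(t, 2), 0) = 0)
Mul(-1, Function('j')(Function('X')(Mul(Add(Mul(-4, Pow(-2, -1)), Mul(2, Pow(-4, -1))), 1)))) = Mul(-1, 0) = 0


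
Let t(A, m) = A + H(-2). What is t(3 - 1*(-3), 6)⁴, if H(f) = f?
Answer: 256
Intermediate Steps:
t(A, m) = -2 + A (t(A, m) = A - 2 = -2 + A)
t(3 - 1*(-3), 6)⁴ = (-2 + (3 - 1*(-3)))⁴ = (-2 + (3 + 3))⁴ = (-2 + 6)⁴ = 4⁴ = 256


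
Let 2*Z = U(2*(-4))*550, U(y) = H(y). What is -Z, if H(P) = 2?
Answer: -550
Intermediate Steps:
U(y) = 2
Z = 550 (Z = (2*550)/2 = (1/2)*1100 = 550)
-Z = -1*550 = -550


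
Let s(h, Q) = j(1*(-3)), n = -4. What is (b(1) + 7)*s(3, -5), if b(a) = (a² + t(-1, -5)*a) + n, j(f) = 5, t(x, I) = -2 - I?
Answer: 35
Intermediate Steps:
b(a) = -4 + a² + 3*a (b(a) = (a² + (-2 - 1*(-5))*a) - 4 = (a² + (-2 + 5)*a) - 4 = (a² + 3*a) - 4 = -4 + a² + 3*a)
s(h, Q) = 5
(b(1) + 7)*s(3, -5) = ((-4 + 1² + 3*1) + 7)*5 = ((-4 + 1 + 3) + 7)*5 = (0 + 7)*5 = 7*5 = 35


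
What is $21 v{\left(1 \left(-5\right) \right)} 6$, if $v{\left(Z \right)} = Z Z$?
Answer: $3150$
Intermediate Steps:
$v{\left(Z \right)} = Z^{2}$
$21 v{\left(1 \left(-5\right) \right)} 6 = 21 \left(1 \left(-5\right)\right)^{2} \cdot 6 = 21 \left(-5\right)^{2} \cdot 6 = 21 \cdot 25 \cdot 6 = 525 \cdot 6 = 3150$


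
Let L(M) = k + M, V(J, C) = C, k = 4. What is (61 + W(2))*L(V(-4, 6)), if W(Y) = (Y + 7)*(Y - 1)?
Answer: 700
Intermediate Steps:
W(Y) = (-1 + Y)*(7 + Y) (W(Y) = (7 + Y)*(-1 + Y) = (-1 + Y)*(7 + Y))
L(M) = 4 + M
(61 + W(2))*L(V(-4, 6)) = (61 + (-7 + 2**2 + 6*2))*(4 + 6) = (61 + (-7 + 4 + 12))*10 = (61 + 9)*10 = 70*10 = 700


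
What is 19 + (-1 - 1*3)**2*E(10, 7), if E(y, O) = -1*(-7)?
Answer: 131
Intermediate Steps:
E(y, O) = 7
19 + (-1 - 1*3)**2*E(10, 7) = 19 + (-1 - 1*3)**2*7 = 19 + (-1 - 3)**2*7 = 19 + (-4)**2*7 = 19 + 16*7 = 19 + 112 = 131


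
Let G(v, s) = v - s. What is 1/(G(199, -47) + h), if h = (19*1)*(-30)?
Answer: -1/324 ≈ -0.0030864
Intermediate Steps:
h = -570 (h = 19*(-30) = -570)
1/(G(199, -47) + h) = 1/((199 - 1*(-47)) - 570) = 1/((199 + 47) - 570) = 1/(246 - 570) = 1/(-324) = -1/324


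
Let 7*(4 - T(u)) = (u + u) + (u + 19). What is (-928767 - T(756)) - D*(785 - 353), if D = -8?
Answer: -6474918/7 ≈ -9.2499e+5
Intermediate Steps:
T(u) = 9/7 - 3*u/7 (T(u) = 4 - ((u + u) + (u + 19))/7 = 4 - (2*u + (19 + u))/7 = 4 - (19 + 3*u)/7 = 4 + (-19/7 - 3*u/7) = 9/7 - 3*u/7)
(-928767 - T(756)) - D*(785 - 353) = (-928767 - (9/7 - 3/7*756)) - (-8)*(785 - 353) = (-928767 - (9/7 - 324)) - (-8)*432 = (-928767 - 1*(-2259/7)) - 1*(-3456) = (-928767 + 2259/7) + 3456 = -6499110/7 + 3456 = -6474918/7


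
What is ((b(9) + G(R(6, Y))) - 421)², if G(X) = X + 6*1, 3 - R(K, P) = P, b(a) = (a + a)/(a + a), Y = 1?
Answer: 169744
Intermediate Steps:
b(a) = 1 (b(a) = (2*a)/((2*a)) = (2*a)*(1/(2*a)) = 1)
R(K, P) = 3 - P
G(X) = 6 + X (G(X) = X + 6 = 6 + X)
((b(9) + G(R(6, Y))) - 421)² = ((1 + (6 + (3 - 1*1))) - 421)² = ((1 + (6 + (3 - 1))) - 421)² = ((1 + (6 + 2)) - 421)² = ((1 + 8) - 421)² = (9 - 421)² = (-412)² = 169744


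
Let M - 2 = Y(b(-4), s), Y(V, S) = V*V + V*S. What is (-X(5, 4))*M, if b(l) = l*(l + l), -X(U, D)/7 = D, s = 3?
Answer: 31416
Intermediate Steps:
X(U, D) = -7*D
b(l) = 2*l**2 (b(l) = l*(2*l) = 2*l**2)
Y(V, S) = V**2 + S*V
M = 1122 (M = 2 + (2*(-4)**2)*(3 + 2*(-4)**2) = 2 + (2*16)*(3 + 2*16) = 2 + 32*(3 + 32) = 2 + 32*35 = 2 + 1120 = 1122)
(-X(5, 4))*M = -(-7)*4*1122 = -1*(-28)*1122 = 28*1122 = 31416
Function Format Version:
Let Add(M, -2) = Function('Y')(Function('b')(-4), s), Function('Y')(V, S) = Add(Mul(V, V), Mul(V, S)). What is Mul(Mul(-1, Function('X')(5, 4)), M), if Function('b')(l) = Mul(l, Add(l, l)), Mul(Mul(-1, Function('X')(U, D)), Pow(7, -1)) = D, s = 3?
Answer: 31416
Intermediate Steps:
Function('X')(U, D) = Mul(-7, D)
Function('b')(l) = Mul(2, Pow(l, 2)) (Function('b')(l) = Mul(l, Mul(2, l)) = Mul(2, Pow(l, 2)))
Function('Y')(V, S) = Add(Pow(V, 2), Mul(S, V))
M = 1122 (M = Add(2, Mul(Mul(2, Pow(-4, 2)), Add(3, Mul(2, Pow(-4, 2))))) = Add(2, Mul(Mul(2, 16), Add(3, Mul(2, 16)))) = Add(2, Mul(32, Add(3, 32))) = Add(2, Mul(32, 35)) = Add(2, 1120) = 1122)
Mul(Mul(-1, Function('X')(5, 4)), M) = Mul(Mul(-1, Mul(-7, 4)), 1122) = Mul(Mul(-1, -28), 1122) = Mul(28, 1122) = 31416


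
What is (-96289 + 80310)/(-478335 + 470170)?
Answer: 15979/8165 ≈ 1.9570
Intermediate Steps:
(-96289 + 80310)/(-478335 + 470170) = -15979/(-8165) = -15979*(-1/8165) = 15979/8165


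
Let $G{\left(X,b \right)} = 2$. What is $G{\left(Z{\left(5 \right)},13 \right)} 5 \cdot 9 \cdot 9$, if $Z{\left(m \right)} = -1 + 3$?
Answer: $810$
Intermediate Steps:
$Z{\left(m \right)} = 2$
$G{\left(Z{\left(5 \right)},13 \right)} 5 \cdot 9 \cdot 9 = 2 \cdot 5 \cdot 9 \cdot 9 = 2 \cdot 45 \cdot 9 = 2 \cdot 405 = 810$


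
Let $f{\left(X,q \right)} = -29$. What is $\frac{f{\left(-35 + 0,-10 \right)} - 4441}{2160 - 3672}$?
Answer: $\frac{745}{252} \approx 2.9563$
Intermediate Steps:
$\frac{f{\left(-35 + 0,-10 \right)} - 4441}{2160 - 3672} = \frac{-29 - 4441}{2160 - 3672} = - \frac{4470}{-1512} = \left(-4470\right) \left(- \frac{1}{1512}\right) = \frac{745}{252}$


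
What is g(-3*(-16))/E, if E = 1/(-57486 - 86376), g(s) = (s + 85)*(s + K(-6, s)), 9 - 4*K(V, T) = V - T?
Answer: -2439539865/2 ≈ -1.2198e+9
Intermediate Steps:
K(V, T) = 9/4 - V/4 + T/4 (K(V, T) = 9/4 - (V - T)/4 = 9/4 + (-V/4 + T/4) = 9/4 - V/4 + T/4)
g(s) = (85 + s)*(15/4 + 5*s/4) (g(s) = (s + 85)*(s + (9/4 - ¼*(-6) + s/4)) = (85 + s)*(s + (9/4 + 3/2 + s/4)) = (85 + s)*(s + (15/4 + s/4)) = (85 + s)*(15/4 + 5*s/4))
E = -1/143862 (E = 1/(-143862) = -1/143862 ≈ -6.9511e-6)
g(-3*(-16))/E = (1275/4 + 110*(-3*(-16)) + 5*(-3*(-16))²/4)/(-1/143862) = (1275/4 + 110*48 + (5/4)*48²)*(-143862) = (1275/4 + 5280 + (5/4)*2304)*(-143862) = (1275/4 + 5280 + 2880)*(-143862) = (33915/4)*(-143862) = -2439539865/2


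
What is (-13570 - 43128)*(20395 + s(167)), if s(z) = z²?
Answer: -2737606232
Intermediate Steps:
(-13570 - 43128)*(20395 + s(167)) = (-13570 - 43128)*(20395 + 167²) = -56698*(20395 + 27889) = -56698*48284 = -2737606232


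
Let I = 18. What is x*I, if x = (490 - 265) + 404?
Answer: 11322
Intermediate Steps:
x = 629 (x = 225 + 404 = 629)
x*I = 629*18 = 11322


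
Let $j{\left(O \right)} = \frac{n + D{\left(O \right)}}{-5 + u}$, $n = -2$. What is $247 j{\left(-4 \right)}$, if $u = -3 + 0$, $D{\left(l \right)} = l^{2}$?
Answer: $- \frac{1729}{4} \approx -432.25$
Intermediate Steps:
$u = -3$
$j{\left(O \right)} = \frac{1}{4} - \frac{O^{2}}{8}$ ($j{\left(O \right)} = \frac{-2 + O^{2}}{-5 - 3} = \frac{-2 + O^{2}}{-8} = \left(-2 + O^{2}\right) \left(- \frac{1}{8}\right) = \frac{1}{4} - \frac{O^{2}}{8}$)
$247 j{\left(-4 \right)} = 247 \left(\frac{1}{4} - \frac{\left(-4\right)^{2}}{8}\right) = 247 \left(\frac{1}{4} - 2\right) = 247 \left(- \frac{7}{4}\right) = - \frac{1729}{4}$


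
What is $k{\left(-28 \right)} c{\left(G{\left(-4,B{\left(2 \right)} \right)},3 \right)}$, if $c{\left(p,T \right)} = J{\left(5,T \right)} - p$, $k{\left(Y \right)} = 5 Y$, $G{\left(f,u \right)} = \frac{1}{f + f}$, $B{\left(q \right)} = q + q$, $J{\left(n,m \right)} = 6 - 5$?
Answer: $- \frac{315}{2} \approx -157.5$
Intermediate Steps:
$J{\left(n,m \right)} = 1$
$B{\left(q \right)} = 2 q$
$G{\left(f,u \right)} = \frac{1}{2 f}$
$c{\left(p,T \right)} = 1 - p$
$k{\left(-28 \right)} c{\left(G{\left(-4,B{\left(2 \right)} \right)},3 \right)} = 5 \left(-28\right) \left(1 - \frac{1}{2 \left(-4\right)}\right) = - 140 \left(1 - \frac{1}{2} \left(- \frac{1}{4}\right)\right) = - 140 \left(1 - - \frac{1}{8}\right) = - 140 \left(1 + \frac{1}{8}\right) = \left(-140\right) \frac{9}{8} = - \frac{315}{2}$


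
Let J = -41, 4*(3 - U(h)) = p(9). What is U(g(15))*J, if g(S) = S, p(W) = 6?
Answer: -123/2 ≈ -61.500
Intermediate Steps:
U(h) = 3/2 (U(h) = 3 - ¼*6 = 3 - 3/2 = 3/2)
U(g(15))*J = (3/2)*(-41) = -123/2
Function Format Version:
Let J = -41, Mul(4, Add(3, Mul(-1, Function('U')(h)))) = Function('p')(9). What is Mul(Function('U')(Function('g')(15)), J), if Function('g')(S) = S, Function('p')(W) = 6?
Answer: Rational(-123, 2) ≈ -61.500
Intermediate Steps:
Function('U')(h) = Rational(3, 2) (Function('U')(h) = Add(3, Mul(Rational(-1, 4), 6)) = Add(3, Rational(-3, 2)) = Rational(3, 2))
Mul(Function('U')(Function('g')(15)), J) = Mul(Rational(3, 2), -41) = Rational(-123, 2)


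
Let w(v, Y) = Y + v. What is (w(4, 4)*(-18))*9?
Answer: -1296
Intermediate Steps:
(w(4, 4)*(-18))*9 = ((4 + 4)*(-18))*9 = (8*(-18))*9 = -144*9 = -1296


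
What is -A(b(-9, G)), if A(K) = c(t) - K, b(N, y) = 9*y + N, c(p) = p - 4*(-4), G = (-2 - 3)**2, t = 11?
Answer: 189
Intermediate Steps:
G = 25 (G = (-5)**2 = 25)
c(p) = 16 + p (c(p) = p + 16 = 16 + p)
b(N, y) = N + 9*y
A(K) = 27 - K (A(K) = (16 + 11) - K = 27 - K)
-A(b(-9, G)) = -(27 - (-9 + 9*25)) = -(27 - (-9 + 225)) = -(27 - 1*216) = -(27 - 216) = -1*(-189) = 189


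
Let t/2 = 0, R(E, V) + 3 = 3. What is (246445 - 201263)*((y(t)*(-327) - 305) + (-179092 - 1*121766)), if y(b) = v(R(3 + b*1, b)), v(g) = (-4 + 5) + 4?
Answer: -13681019236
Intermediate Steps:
R(E, V) = 0 (R(E, V) = -3 + 3 = 0)
t = 0 (t = 2*0 = 0)
v(g) = 5 (v(g) = 1 + 4 = 5)
y(b) = 5
(246445 - 201263)*((y(t)*(-327) - 305) + (-179092 - 1*121766)) = (246445 - 201263)*((5*(-327) - 305) + (-179092 - 1*121766)) = 45182*((-1635 - 305) + (-179092 - 121766)) = 45182*(-1940 - 300858) = 45182*(-302798) = -13681019236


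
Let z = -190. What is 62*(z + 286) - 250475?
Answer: -244523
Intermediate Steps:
62*(z + 286) - 250475 = 62*(-190 + 286) - 250475 = 62*96 - 250475 = 5952 - 250475 = -244523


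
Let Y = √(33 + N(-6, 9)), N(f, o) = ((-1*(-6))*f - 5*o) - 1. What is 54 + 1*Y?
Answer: 54 + 7*I ≈ 54.0 + 7.0*I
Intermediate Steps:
N(f, o) = -1 - 5*o + 6*f (N(f, o) = (6*f - 5*o) - 1 = (-5*o + 6*f) - 1 = -1 - 5*o + 6*f)
Y = 7*I (Y = √(33 + (-1 - 5*9 + 6*(-6))) = √(33 + (-1 - 45 - 36)) = √(33 - 82) = √(-49) = 7*I ≈ 7.0*I)
54 + 1*Y = 54 + 1*(7*I) = 54 + 7*I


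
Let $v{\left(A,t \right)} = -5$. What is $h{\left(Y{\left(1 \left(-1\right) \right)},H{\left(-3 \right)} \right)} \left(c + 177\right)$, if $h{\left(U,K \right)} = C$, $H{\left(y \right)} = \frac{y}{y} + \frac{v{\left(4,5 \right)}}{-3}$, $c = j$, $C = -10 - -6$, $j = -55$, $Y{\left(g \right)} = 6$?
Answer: $-488$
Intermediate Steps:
$C = -4$ ($C = -10 + 6 = -4$)
$c = -55$
$H{\left(y \right)} = \frac{8}{3}$ ($H{\left(y \right)} = \frac{y}{y} - \frac{5}{-3} = 1 - - \frac{5}{3} = 1 + \frac{5}{3} = \frac{8}{3}$)
$h{\left(U,K \right)} = -4$
$h{\left(Y{\left(1 \left(-1\right) \right)},H{\left(-3 \right)} \right)} \left(c + 177\right) = - 4 \left(-55 + 177\right) = \left(-4\right) 122 = -488$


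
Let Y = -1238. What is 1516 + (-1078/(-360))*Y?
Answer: -197201/90 ≈ -2191.1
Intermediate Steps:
1516 + (-1078/(-360))*Y = 1516 - 1078/(-360)*(-1238) = 1516 - 1078*(-1/360)*(-1238) = 1516 + (539/180)*(-1238) = 1516 - 333641/90 = -197201/90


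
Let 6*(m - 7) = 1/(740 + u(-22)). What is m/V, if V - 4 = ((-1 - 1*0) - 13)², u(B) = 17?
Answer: 6359/181680 ≈ 0.035001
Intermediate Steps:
m = 31795/4542 (m = 7 + 1/(6*(740 + 17)) = 7 + (⅙)/757 = 7 + (⅙)*(1/757) = 7 + 1/4542 = 31795/4542 ≈ 7.0002)
V = 200 (V = 4 + ((-1 - 1*0) - 13)² = 4 + ((-1 + 0) - 13)² = 4 + (-1 - 13)² = 4 + (-14)² = 4 + 196 = 200)
m/V = (31795/4542)/200 = (31795/4542)*(1/200) = 6359/181680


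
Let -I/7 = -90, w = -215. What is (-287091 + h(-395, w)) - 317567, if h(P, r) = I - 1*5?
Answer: -604033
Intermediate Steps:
I = 630 (I = -7*(-90) = 630)
h(P, r) = 625 (h(P, r) = 630 - 1*5 = 630 - 5 = 625)
(-287091 + h(-395, w)) - 317567 = (-287091 + 625) - 317567 = -286466 - 317567 = -604033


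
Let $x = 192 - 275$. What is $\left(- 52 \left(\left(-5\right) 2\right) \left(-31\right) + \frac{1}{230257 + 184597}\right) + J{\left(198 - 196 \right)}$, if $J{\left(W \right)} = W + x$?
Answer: $- \frac{6721049653}{414854} \approx -16201.0$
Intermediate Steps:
$x = -83$
$J{\left(W \right)} = -83 + W$ ($J{\left(W \right)} = W - 83 = -83 + W$)
$\left(- 52 \left(\left(-5\right) 2\right) \left(-31\right) + \frac{1}{230257 + 184597}\right) + J{\left(198 - 196 \right)} = \left(- 52 \left(\left(-5\right) 2\right) \left(-31\right) + \frac{1}{230257 + 184597}\right) + \left(-83 + \left(198 - 196\right)\right) = \left(\left(-52\right) \left(-10\right) \left(-31\right) + \frac{1}{414854}\right) + \left(-83 + 2\right) = \left(520 \left(-31\right) + \frac{1}{414854}\right) - 81 = \left(-16120 + \frac{1}{414854}\right) - 81 = - \frac{6687446479}{414854} - 81 = - \frac{6721049653}{414854}$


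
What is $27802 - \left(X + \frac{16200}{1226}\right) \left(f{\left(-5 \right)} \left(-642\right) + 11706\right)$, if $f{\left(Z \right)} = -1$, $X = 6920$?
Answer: $- \frac{52462698254}{613} \approx -8.5583 \cdot 10^{7}$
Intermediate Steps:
$27802 - \left(X + \frac{16200}{1226}\right) \left(f{\left(-5 \right)} \left(-642\right) + 11706\right) = 27802 - \left(6920 + \frac{16200}{1226}\right) \left(\left(-1\right) \left(-642\right) + 11706\right) = 27802 - \left(6920 + 16200 \cdot \frac{1}{1226}\right) \left(642 + 11706\right) = 27802 - \left(6920 + \frac{8100}{613}\right) 12348 = 27802 - \frac{4250060}{613} \cdot 12348 = 27802 - \frac{52479740880}{613} = - \frac{52462698254}{613}$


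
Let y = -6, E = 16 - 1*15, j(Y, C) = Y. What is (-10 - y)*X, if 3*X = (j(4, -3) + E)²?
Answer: -100/3 ≈ -33.333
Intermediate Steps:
E = 1 (E = 16 - 15 = 1)
X = 25/3 (X = (4 + 1)²/3 = (⅓)*5² = (⅓)*25 = 25/3 ≈ 8.3333)
(-10 - y)*X = (-10 - 1*(-6))*(25/3) = (-10 + 6)*(25/3) = -4*25/3 = -100/3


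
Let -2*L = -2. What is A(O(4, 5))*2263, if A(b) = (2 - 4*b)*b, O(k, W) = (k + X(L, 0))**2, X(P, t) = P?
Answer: -5544350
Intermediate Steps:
L = 1 (L = -1/2*(-2) = 1)
O(k, W) = (1 + k)**2 (O(k, W) = (k + 1)**2 = (1 + k)**2)
A(b) = b*(2 - 4*b)
A(O(4, 5))*2263 = (2*(1 + 4)**2*(1 - 2*(1 + 4)**2))*2263 = (2*5**2*(1 - 2*5**2))*2263 = (2*25*(1 - 2*25))*2263 = (2*25*(1 - 50))*2263 = (2*25*(-49))*2263 = -2450*2263 = -5544350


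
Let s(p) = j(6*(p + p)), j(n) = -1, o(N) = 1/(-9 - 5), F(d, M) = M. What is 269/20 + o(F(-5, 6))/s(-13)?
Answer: 1893/140 ≈ 13.521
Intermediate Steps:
o(N) = -1/14 (o(N) = 1/(-14) = -1/14)
s(p) = -1
269/20 + o(F(-5, 6))/s(-13) = 269/20 - 1/14/(-1) = 269*(1/20) - 1/14*(-1) = 269/20 + 1/14 = 1893/140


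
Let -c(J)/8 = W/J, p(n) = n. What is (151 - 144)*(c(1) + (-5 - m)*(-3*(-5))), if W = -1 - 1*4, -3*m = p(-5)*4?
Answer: -945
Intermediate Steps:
m = 20/3 (m = -(-5)*4/3 = -1/3*(-20) = 20/3 ≈ 6.6667)
W = -5 (W = -1 - 4 = -5)
c(J) = 40/J (c(J) = -(-40)/J = 40/J)
(151 - 144)*(c(1) + (-5 - m)*(-3*(-5))) = (151 - 144)*(40/1 + (-5 - 1*20/3)*(-3*(-5))) = 7*(40*1 + (-5 - 20/3)*15) = 7*(40 - 35/3*15) = 7*(40 - 175) = 7*(-135) = -945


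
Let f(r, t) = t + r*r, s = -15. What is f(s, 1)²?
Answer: 51076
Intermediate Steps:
f(r, t) = t + r²
f(s, 1)² = (1 + (-15)²)² = (1 + 225)² = 226² = 51076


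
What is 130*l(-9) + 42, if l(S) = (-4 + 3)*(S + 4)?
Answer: 692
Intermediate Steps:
l(S) = -4 - S (l(S) = -(4 + S) = -4 - S)
130*l(-9) + 42 = 130*(-4 - 1*(-9)) + 42 = 130*(-4 + 9) + 42 = 130*5 + 42 = 650 + 42 = 692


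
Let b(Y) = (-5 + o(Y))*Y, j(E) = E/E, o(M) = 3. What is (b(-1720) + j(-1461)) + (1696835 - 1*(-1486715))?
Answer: 3186991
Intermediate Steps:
j(E) = 1
b(Y) = -2*Y (b(Y) = (-5 + 3)*Y = -2*Y)
(b(-1720) + j(-1461)) + (1696835 - 1*(-1486715)) = (-2*(-1720) + 1) + (1696835 - 1*(-1486715)) = (3440 + 1) + (1696835 + 1486715) = 3441 + 3183550 = 3186991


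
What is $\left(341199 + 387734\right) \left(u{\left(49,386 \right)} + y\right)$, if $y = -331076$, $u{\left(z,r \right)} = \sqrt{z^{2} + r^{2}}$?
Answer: $-241332221908 + 728933 \sqrt{151397} \approx -2.4105 \cdot 10^{11}$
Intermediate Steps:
$u{\left(z,r \right)} = \sqrt{r^{2} + z^{2}}$
$\left(341199 + 387734\right) \left(u{\left(49,386 \right)} + y\right) = \left(341199 + 387734\right) \left(\sqrt{386^{2} + 49^{2}} - 331076\right) = 728933 \left(\sqrt{148996 + 2401} - 331076\right) = 728933 \left(\sqrt{151397} - 331076\right) = 728933 \left(-331076 + \sqrt{151397}\right) = -241332221908 + 728933 \sqrt{151397}$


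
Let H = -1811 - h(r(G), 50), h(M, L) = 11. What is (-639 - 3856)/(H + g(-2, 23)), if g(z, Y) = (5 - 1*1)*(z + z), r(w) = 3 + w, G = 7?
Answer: 4495/1838 ≈ 2.4456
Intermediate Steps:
g(z, Y) = 8*z (g(z, Y) = (5 - 1)*(2*z) = 4*(2*z) = 8*z)
H = -1822 (H = -1811 - 1*11 = -1811 - 11 = -1822)
(-639 - 3856)/(H + g(-2, 23)) = (-639 - 3856)/(-1822 + 8*(-2)) = -4495/(-1822 - 16) = -4495/(-1838) = -4495*(-1/1838) = 4495/1838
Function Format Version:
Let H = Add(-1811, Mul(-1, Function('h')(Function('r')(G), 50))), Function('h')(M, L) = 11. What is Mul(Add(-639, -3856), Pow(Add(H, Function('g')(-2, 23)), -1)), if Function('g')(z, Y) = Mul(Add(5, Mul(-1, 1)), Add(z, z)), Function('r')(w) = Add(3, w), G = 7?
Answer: Rational(4495, 1838) ≈ 2.4456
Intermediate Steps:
Function('g')(z, Y) = Mul(8, z) (Function('g')(z, Y) = Mul(Add(5, -1), Mul(2, z)) = Mul(4, Mul(2, z)) = Mul(8, z))
H = -1822 (H = Add(-1811, Mul(-1, 11)) = Add(-1811, -11) = -1822)
Mul(Add(-639, -3856), Pow(Add(H, Function('g')(-2, 23)), -1)) = Mul(Add(-639, -3856), Pow(Add(-1822, Mul(8, -2)), -1)) = Mul(-4495, Pow(Add(-1822, -16), -1)) = Mul(-4495, Pow(-1838, -1)) = Mul(-4495, Rational(-1, 1838)) = Rational(4495, 1838)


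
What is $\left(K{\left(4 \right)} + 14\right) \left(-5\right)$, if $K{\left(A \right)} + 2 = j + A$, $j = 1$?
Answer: $-85$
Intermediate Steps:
$K{\left(A \right)} = -1 + A$ ($K{\left(A \right)} = -2 + \left(1 + A\right) = -1 + A$)
$\left(K{\left(4 \right)} + 14\right) \left(-5\right) = \left(\left(-1 + 4\right) + 14\right) \left(-5\right) = \left(3 + 14\right) \left(-5\right) = 17 \left(-5\right) = -85$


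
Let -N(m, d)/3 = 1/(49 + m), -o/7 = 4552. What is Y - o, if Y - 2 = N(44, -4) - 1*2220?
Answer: 919025/31 ≈ 29646.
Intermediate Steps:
o = -31864 (o = -7*4552 = -31864)
N(m, d) = -3/(49 + m)
Y = -68759/31 (Y = 2 + (-3/(49 + 44) - 1*2220) = 2 + (-3/93 - 2220) = 2 + (-3*1/93 - 2220) = 2 + (-1/31 - 2220) = 2 - 68821/31 = -68759/31 ≈ -2218.0)
Y - o = -68759/31 - 1*(-31864) = -68759/31 + 31864 = 919025/31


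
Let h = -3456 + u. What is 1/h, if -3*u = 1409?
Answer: -3/11777 ≈ -0.00025473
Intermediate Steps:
u = -1409/3 (u = -⅓*1409 = -1409/3 ≈ -469.67)
h = -11777/3 (h = -3456 - 1409/3 = -11777/3 ≈ -3925.7)
1/h = 1/(-11777/3) = -3/11777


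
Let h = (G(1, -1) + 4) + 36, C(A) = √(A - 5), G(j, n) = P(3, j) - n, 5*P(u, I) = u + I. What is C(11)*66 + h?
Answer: 209/5 + 66*√6 ≈ 203.47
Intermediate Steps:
P(u, I) = I/5 + u/5 (P(u, I) = (u + I)/5 = (I + u)/5 = I/5 + u/5)
G(j, n) = ⅗ - n + j/5 (G(j, n) = (j/5 + (⅕)*3) - n = (j/5 + ⅗) - n = (⅗ + j/5) - n = ⅗ - n + j/5)
C(A) = √(-5 + A)
h = 209/5 (h = ((⅗ - 1*(-1) + (⅕)*1) + 4) + 36 = ((⅗ + 1 + ⅕) + 4) + 36 = (9/5 + 4) + 36 = 29/5 + 36 = 209/5 ≈ 41.800)
C(11)*66 + h = √(-5 + 11)*66 + 209/5 = √6*66 + 209/5 = 66*√6 + 209/5 = 209/5 + 66*√6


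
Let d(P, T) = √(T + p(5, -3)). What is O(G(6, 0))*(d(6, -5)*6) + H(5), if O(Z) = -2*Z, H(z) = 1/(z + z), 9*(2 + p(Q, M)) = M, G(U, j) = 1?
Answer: ⅒ - 4*I*√66 ≈ 0.1 - 32.496*I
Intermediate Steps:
p(Q, M) = -2 + M/9
H(z) = 1/(2*z)
d(P, T) = √(-7/3 + T) (d(P, T) = √(T + (-2 + (⅑)*(-3))) = √(T + (-2 - ⅓)) = √(T - 7/3) = √(-7/3 + T))
O(G(6, 0))*(d(6, -5)*6) + H(5) = (-2*1)*((√(-21 + 9*(-5))/3)*6) + (½)/5 = -2*√(-21 - 45)/3*6 + (½)*(⅕) = -2*√(-66)/3*6 + ⅒ = -2*(I*√66)/3*6 + ⅒ = -2*I*√66/3*6 + ⅒ = -4*I*√66 + ⅒ = ⅒ - 4*I*√66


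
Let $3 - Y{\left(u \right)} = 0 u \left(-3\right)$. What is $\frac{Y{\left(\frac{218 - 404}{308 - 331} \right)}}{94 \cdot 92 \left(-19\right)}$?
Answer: $- \frac{3}{164312} \approx -1.8258 \cdot 10^{-5}$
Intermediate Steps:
$Y{\left(u \right)} = 3$ ($Y{\left(u \right)} = 3 - 0 u \left(-3\right) = 3 - 0 \left(-3\right) = 3 - 0 = 3 + 0 = 3$)
$\frac{Y{\left(\frac{218 - 404}{308 - 331} \right)}}{94 \cdot 92 \left(-19\right)} = \frac{3}{94 \cdot 92 \left(-19\right)} = \frac{3}{8648 \left(-19\right)} = \frac{3}{-164312} = 3 \left(- \frac{1}{164312}\right) = - \frac{3}{164312}$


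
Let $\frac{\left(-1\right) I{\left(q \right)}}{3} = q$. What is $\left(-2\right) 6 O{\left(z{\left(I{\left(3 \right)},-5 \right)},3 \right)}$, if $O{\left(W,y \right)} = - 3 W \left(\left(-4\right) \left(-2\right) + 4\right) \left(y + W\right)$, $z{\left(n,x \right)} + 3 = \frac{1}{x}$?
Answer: $\frac{6912}{25} \approx 276.48$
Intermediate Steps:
$I{\left(q \right)} = - 3 q$
$z{\left(n,x \right)} = -3 + \frac{1}{x}$
$O{\left(W,y \right)} = - 3 W \left(12 W + 12 y\right)$ ($O{\left(W,y \right)} = - 3 W \left(8 + 4\right) \left(W + y\right) = - 3 W 12 \left(W + y\right) = - 3 W \left(12 W + 12 y\right)$)
$\left(-2\right) 6 O{\left(z{\left(I{\left(3 \right)},-5 \right)},3 \right)} = \left(-2\right) 6 \left(- 36 \left(-3 + \frac{1}{-5}\right) \left(\left(-3 + \frac{1}{-5}\right) + 3\right)\right) = - 12 \left(- 36 \left(-3 - \frac{1}{5}\right) \left(\left(-3 - \frac{1}{5}\right) + 3\right)\right) = - 12 \left(\left(-36\right) \left(- \frac{16}{5}\right) \left(- \frac{16}{5} + 3\right)\right) = - 12 \left(\left(-36\right) \left(- \frac{16}{5}\right) \left(- \frac{1}{5}\right)\right) = \left(-12\right) \left(- \frac{576}{25}\right) = \frac{6912}{25}$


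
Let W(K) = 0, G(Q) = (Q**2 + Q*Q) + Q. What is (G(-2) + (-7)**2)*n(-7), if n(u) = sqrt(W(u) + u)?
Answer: 55*I*sqrt(7) ≈ 145.52*I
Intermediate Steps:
G(Q) = Q + 2*Q**2 (G(Q) = (Q**2 + Q**2) + Q = 2*Q**2 + Q = Q + 2*Q**2)
n(u) = sqrt(u) (n(u) = sqrt(0 + u) = sqrt(u))
(G(-2) + (-7)**2)*n(-7) = (-2*(1 + 2*(-2)) + (-7)**2)*sqrt(-7) = (-2*(1 - 4) + 49)*(I*sqrt(7)) = (-2*(-3) + 49)*(I*sqrt(7)) = (6 + 49)*(I*sqrt(7)) = 55*(I*sqrt(7)) = 55*I*sqrt(7)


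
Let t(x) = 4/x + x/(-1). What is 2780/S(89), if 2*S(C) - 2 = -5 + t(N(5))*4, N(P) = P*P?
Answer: -139000/2559 ≈ -54.318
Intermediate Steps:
N(P) = P**2
t(x) = -x + 4/x (t(x) = 4/x + x*(-1) = 4/x - x = -x + 4/x)
S(C) = -2559/50 (S(C) = 1 + (-5 + (-1*5**2 + 4/(5**2))*4)/2 = 1 + (-5 + (-1*25 + 4/25)*4)/2 = 1 + (-5 + (-25 + 4*(1/25))*4)/2 = 1 + (-5 + (-25 + 4/25)*4)/2 = 1 + (-5 - 621/25*4)/2 = 1 + (-5 - 2484/25)/2 = 1 + (1/2)*(-2609/25) = 1 - 2609/50 = -2559/50)
2780/S(89) = 2780/(-2559/50) = 2780*(-50/2559) = -139000/2559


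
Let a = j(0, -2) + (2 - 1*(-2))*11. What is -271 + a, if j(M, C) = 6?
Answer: -221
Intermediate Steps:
a = 50 (a = 6 + (2 - 1*(-2))*11 = 6 + (2 + 2)*11 = 6 + 4*11 = 6 + 44 = 50)
-271 + a = -271 + 50 = -221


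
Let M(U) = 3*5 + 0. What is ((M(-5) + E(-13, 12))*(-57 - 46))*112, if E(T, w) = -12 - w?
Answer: 103824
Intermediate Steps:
M(U) = 15 (M(U) = 15 + 0 = 15)
((M(-5) + E(-13, 12))*(-57 - 46))*112 = ((15 + (-12 - 1*12))*(-57 - 46))*112 = ((15 + (-12 - 12))*(-103))*112 = ((15 - 24)*(-103))*112 = -9*(-103)*112 = 927*112 = 103824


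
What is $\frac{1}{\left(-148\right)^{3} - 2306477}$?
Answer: $- \frac{1}{5548269} \approx -1.8024 \cdot 10^{-7}$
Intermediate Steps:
$\frac{1}{\left(-148\right)^{3} - 2306477} = \frac{1}{-3241792 - 2306477} = \frac{1}{-5548269} = - \frac{1}{5548269}$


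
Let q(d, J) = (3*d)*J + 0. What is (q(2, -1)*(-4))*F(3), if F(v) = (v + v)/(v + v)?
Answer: 24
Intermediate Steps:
F(v) = 1 (F(v) = (2*v)/((2*v)) = (2*v)*(1/(2*v)) = 1)
q(d, J) = 3*J*d (q(d, J) = 3*J*d + 0 = 3*J*d)
(q(2, -1)*(-4))*F(3) = ((3*(-1)*2)*(-4))*1 = -6*(-4)*1 = 24*1 = 24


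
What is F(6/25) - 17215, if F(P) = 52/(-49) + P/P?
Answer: -843538/49 ≈ -17215.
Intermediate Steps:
F(P) = -3/49 (F(P) = 52*(-1/49) + 1 = -52/49 + 1 = -3/49)
F(6/25) - 17215 = -3/49 - 17215 = -843538/49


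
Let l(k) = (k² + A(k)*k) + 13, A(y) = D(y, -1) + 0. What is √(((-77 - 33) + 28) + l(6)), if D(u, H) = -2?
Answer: 3*I*√5 ≈ 6.7082*I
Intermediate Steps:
A(y) = -2 (A(y) = -2 + 0 = -2)
l(k) = 13 + k² - 2*k (l(k) = (k² - 2*k) + 13 = 13 + k² - 2*k)
√(((-77 - 33) + 28) + l(6)) = √(((-77 - 33) + 28) + (13 + 6² - 2*6)) = √((-110 + 28) + (13 + 36 - 12)) = √(-82 + 37) = √(-45) = 3*I*√5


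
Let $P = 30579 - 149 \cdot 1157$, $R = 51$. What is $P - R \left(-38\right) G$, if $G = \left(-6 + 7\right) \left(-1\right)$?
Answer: $-143752$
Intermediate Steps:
$G = -1$ ($G = 1 \left(-1\right) = -1$)
$P = -141814$ ($P = 30579 - 172393 = -141814$)
$P - R \left(-38\right) G = -141814 - 51 \left(-38\right) \left(-1\right) = -141814 - \left(-1938\right) \left(-1\right) = -141814 - 1938 = -143752$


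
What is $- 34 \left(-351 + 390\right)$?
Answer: $-1326$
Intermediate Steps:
$- 34 \left(-351 + 390\right) = \left(-34\right) 39 = -1326$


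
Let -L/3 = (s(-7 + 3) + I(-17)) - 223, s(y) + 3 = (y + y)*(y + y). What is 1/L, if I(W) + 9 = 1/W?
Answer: 17/8724 ≈ 0.0019486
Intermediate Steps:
s(y) = -3 + 4*y**2 (s(y) = -3 + (y + y)*(y + y) = -3 + (2*y)*(2*y) = -3 + 4*y**2)
I(W) = -9 + 1/W
L = 8724/17 (L = -3*(((-3 + 4*(-7 + 3)**2) + (-9 + 1/(-17))) - 223) = -3*(((-3 + 4*(-4)**2) + (-9 - 1/17)) - 223) = -3*(((-3 + 4*16) - 154/17) - 223) = -3*(((-3 + 64) - 154/17) - 223) = -3*((61 - 154/17) - 223) = -3*(883/17 - 223) = -3*(-2908/17) = 8724/17 ≈ 513.18)
1/L = 1/(8724/17) = 17/8724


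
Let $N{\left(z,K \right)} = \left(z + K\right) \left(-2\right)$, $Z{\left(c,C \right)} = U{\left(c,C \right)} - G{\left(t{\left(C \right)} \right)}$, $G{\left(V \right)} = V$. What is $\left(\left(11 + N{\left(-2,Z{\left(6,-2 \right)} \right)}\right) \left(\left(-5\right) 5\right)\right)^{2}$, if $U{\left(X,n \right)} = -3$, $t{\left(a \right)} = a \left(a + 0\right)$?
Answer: $525625$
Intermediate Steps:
$t{\left(a \right)} = a^{2}$ ($t{\left(a \right)} = a a = a^{2}$)
$Z{\left(c,C \right)} = -3 - C^{2}$
$N{\left(z,K \right)} = - 2 K - 2 z$ ($N{\left(z,K \right)} = \left(K + z\right) \left(-2\right) = - 2 K - 2 z$)
$\left(\left(11 + N{\left(-2,Z{\left(6,-2 \right)} \right)}\right) \left(\left(-5\right) 5\right)\right)^{2} = \left(\left(11 - \left(-4 + 2 \left(-3 - \left(-2\right)^{2}\right)\right)\right) \left(\left(-5\right) 5\right)\right)^{2} = \left(\left(11 - \left(-4 + 2 \left(-3 - 4\right)\right)\right) \left(-25\right)\right)^{2} = \left(\left(11 + \left(\left(-2\right) \left(-7\right) + 4\right)\right) \left(-25\right)\right)^{2} = \left(\left(11 + \left(14 + 4\right)\right) \left(-25\right)\right)^{2} = \left(\left(11 + 18\right) \left(-25\right)\right)^{2} = \left(29 \left(-25\right)\right)^{2} = \left(-725\right)^{2} = 525625$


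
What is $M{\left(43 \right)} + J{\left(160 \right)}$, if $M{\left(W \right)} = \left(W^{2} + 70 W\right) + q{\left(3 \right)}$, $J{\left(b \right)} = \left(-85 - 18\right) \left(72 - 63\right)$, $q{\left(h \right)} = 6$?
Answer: $3938$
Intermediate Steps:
$J{\left(b \right)} = -927$ ($J{\left(b \right)} = \left(-103\right) 9 = -927$)
$M{\left(W \right)} = 6 + W^{2} + 70 W$ ($M{\left(W \right)} = \left(W^{2} + 70 W\right) + 6 = 6 + W^{2} + 70 W$)
$M{\left(43 \right)} + J{\left(160 \right)} = \left(6 + 43^{2} + 70 \cdot 43\right) - 927 = \left(6 + 1849 + 3010\right) - 927 = 4865 - 927 = 3938$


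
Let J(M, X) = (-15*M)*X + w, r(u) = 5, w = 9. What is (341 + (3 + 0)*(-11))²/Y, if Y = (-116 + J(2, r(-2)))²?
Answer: 94864/66049 ≈ 1.4363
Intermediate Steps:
J(M, X) = 9 - 15*M*X (J(M, X) = (-15*M)*X + 9 = -15*M*X + 9 = 9 - 15*M*X)
Y = 66049 (Y = (-116 + (9 - 15*2*5))² = (-116 + (9 - 150))² = (-116 - 141)² = (-257)² = 66049)
(341 + (3 + 0)*(-11))²/Y = (341 + (3 + 0)*(-11))²/66049 = (341 + 3*(-11))²*(1/66049) = (341 - 33)²*(1/66049) = 308²*(1/66049) = 94864*(1/66049) = 94864/66049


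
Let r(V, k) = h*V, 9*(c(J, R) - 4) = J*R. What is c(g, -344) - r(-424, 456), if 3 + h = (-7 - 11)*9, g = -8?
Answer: -626852/9 ≈ -69650.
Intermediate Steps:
h = -165 (h = -3 + (-7 - 11)*9 = -3 - 18*9 = -3 - 162 = -165)
c(J, R) = 4 + J*R/9 (c(J, R) = 4 + (J*R)/9 = 4 + J*R/9)
r(V, k) = -165*V
c(g, -344) - r(-424, 456) = (4 + (1/9)*(-8)*(-344)) - (-165)*(-424) = (4 + 2752/9) - 1*69960 = 2788/9 - 69960 = -626852/9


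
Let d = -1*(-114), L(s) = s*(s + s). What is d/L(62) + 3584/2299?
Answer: 13907939/8837356 ≈ 1.5738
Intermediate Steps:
L(s) = 2*s**2 (L(s) = s*(2*s) = 2*s**2)
d = 114
d/L(62) + 3584/2299 = 114/((2*62**2)) + 3584/2299 = 114/((2*3844)) + 3584*(1/2299) = 114/7688 + 3584/2299 = 114*(1/7688) + 3584/2299 = 57/3844 + 3584/2299 = 13907939/8837356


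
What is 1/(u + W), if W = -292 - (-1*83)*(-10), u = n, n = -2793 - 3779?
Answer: -1/7694 ≈ -0.00012997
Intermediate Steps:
n = -6572
u = -6572
W = -1122 (W = -292 - (-83)*(-10) = -292 - 1*830 = -292 - 830 = -1122)
1/(u + W) = 1/(-6572 - 1122) = 1/(-7694) = -1/7694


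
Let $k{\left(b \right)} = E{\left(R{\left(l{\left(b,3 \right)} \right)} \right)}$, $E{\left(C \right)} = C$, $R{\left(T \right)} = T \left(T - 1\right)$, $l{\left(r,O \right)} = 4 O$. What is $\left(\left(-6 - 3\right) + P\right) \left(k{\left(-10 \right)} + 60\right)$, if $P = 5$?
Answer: $-768$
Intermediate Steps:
$R{\left(T \right)} = T \left(-1 + T\right)$
$k{\left(b \right)} = 132$ ($k{\left(b \right)} = 4 \cdot 3 \left(-1 + 4 \cdot 3\right) = 12 \left(-1 + 12\right) = 12 \cdot 11 = 132$)
$\left(\left(-6 - 3\right) + P\right) \left(k{\left(-10 \right)} + 60\right) = \left(\left(-6 - 3\right) + 5\right) \left(132 + 60\right) = \left(-9 + 5\right) 192 = \left(-4\right) 192 = -768$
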